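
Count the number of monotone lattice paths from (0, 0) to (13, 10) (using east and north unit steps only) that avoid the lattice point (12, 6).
Number of paths = 1051246

Total paths from (0, 0) to (13, 10): C(23, 13) = 1144066. Paths through (12, 6): (paths (0, 0) → (12, 6)) × (paths (12, 6) → (13, 10)) = C(18, 12) · C(5, 1) = 18564 · 5 = 92820. Avoidance count = 1144066 − 92820 = 1051246.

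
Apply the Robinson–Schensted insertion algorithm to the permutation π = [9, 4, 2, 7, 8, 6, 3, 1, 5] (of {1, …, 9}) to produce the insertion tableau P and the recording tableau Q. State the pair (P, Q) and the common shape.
P = [1, 3, 5] / [2, 6, 8] / [4] / [7] / [9];  Q = [1, 4, 5] / [2, 6, 9] / [3] / [7] / [8];  common shape = (3, 3, 1, 1, 1)

Row-insert the values π_1, π_2, … into P one at a time, bumping the leftmost entry strictly greater than the inserted value down to the next row. The recording tableau Q records, in position (i, j), the step at which that cell was added to P.
  Insert 9 (step 1): P = [9];  Q = [1]
  Insert 4 (step 2): P = [4] / [9];  Q = [1] / [2]
  Insert 2 (step 3): P = [2] / [4] / [9];  Q = [1] / [2] / [3]
  Insert 7 (step 4): P = [2, 7] / [4] / [9];  Q = [1, 4] / [2] / [3]
  Insert 8 (step 5): P = [2, 7, 8] / [4] / [9];  Q = [1, 4, 5] / [2] / [3]
  Insert 6 (step 6): P = [2, 6, 8] / [4, 7] / [9];  Q = [1, 4, 5] / [2, 6] / [3]
  Insert 3 (step 7): P = [2, 3, 8] / [4, 6] / [7] / [9];  Q = [1, 4, 5] / [2, 6] / [3] / [7]
  Insert 1 (step 8): P = [1, 3, 8] / [2, 6] / [4] / [7] / [9];  Q = [1, 4, 5] / [2, 6] / [3] / [7] / [8]
  Insert 5 (step 9): P = [1, 3, 5] / [2, 6, 8] / [4] / [7] / [9];  Q = [1, 4, 5] / [2, 6, 9] / [3] / [7] / [8]
Final shape: (3, 3, 1, 1, 1).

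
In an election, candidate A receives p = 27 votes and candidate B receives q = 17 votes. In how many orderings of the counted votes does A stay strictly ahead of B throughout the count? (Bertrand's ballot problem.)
Strict-lead orderings = 155989499540

Total orderings of the 44 votes with 27 for A: C(44, 27) = 686353797976. By the Bertrand ballot formula (Cycle Lemma / reflection principle), the number of orderings in which A is strictly ahead of B throughout is (p − q)/(p + q) · C(p + q, p) = (27 − 17)/(27 + 17) · 686353797976 = 155989499540.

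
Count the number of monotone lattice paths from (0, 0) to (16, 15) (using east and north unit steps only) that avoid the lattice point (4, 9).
Number of paths = 287266935

Total paths from (0, 0) to (16, 15): C(31, 16) = 300540195. Paths through (4, 9): (paths (0, 0) → (4, 9)) × (paths (4, 9) → (16, 15)) = C(13, 4) · C(18, 12) = 715 · 18564 = 13273260. Avoidance count = 300540195 − 13273260 = 287266935.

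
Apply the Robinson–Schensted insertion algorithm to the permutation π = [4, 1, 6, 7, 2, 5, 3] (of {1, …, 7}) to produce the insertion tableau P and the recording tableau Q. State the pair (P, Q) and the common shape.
P = [1, 2, 3] / [4, 5, 7] / [6];  Q = [1, 3, 4] / [2, 5, 6] / [7];  common shape = (3, 3, 1)

Row-insert the values π_1, π_2, … into P one at a time, bumping the leftmost entry strictly greater than the inserted value down to the next row. The recording tableau Q records, in position (i, j), the step at which that cell was added to P.
  Insert 4 (step 1): P = [4];  Q = [1]
  Insert 1 (step 2): P = [1] / [4];  Q = [1] / [2]
  Insert 6 (step 3): P = [1, 6] / [4];  Q = [1, 3] / [2]
  Insert 7 (step 4): P = [1, 6, 7] / [4];  Q = [1, 3, 4] / [2]
  Insert 2 (step 5): P = [1, 2, 7] / [4, 6];  Q = [1, 3, 4] / [2, 5]
  Insert 5 (step 6): P = [1, 2, 5] / [4, 6, 7];  Q = [1, 3, 4] / [2, 5, 6]
  Insert 3 (step 7): P = [1, 2, 3] / [4, 5, 7] / [6];  Q = [1, 3, 4] / [2, 5, 6] / [7]
Final shape: (3, 3, 1).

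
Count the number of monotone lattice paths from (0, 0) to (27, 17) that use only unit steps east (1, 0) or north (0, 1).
Number of paths = 686353797976

A monotone lattice path from (0, 0) to (27, 17) consists of 27 east steps and 17 north steps in some order, so it is determined by which 27 of the 44 steps are east. The count is C(44, 27) = 686353797976.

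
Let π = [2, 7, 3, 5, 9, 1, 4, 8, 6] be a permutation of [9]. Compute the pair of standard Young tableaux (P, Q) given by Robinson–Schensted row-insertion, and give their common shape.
P = [1, 3, 4, 6] / [2, 5, 8] / [7, 9];  Q = [1, 2, 4, 5] / [3, 7, 8] / [6, 9];  common shape = (4, 3, 2)

Row-insert the values π_1, π_2, … into P one at a time, bumping the leftmost entry strictly greater than the inserted value down to the next row. The recording tableau Q records, in position (i, j), the step at which that cell was added to P.
  Insert 2 (step 1): P = [2];  Q = [1]
  Insert 7 (step 2): P = [2, 7];  Q = [1, 2]
  Insert 3 (step 3): P = [2, 3] / [7];  Q = [1, 2] / [3]
  Insert 5 (step 4): P = [2, 3, 5] / [7];  Q = [1, 2, 4] / [3]
  Insert 9 (step 5): P = [2, 3, 5, 9] / [7];  Q = [1, 2, 4, 5] / [3]
  Insert 1 (step 6): P = [1, 3, 5, 9] / [2] / [7];  Q = [1, 2, 4, 5] / [3] / [6]
  Insert 4 (step 7): P = [1, 3, 4, 9] / [2, 5] / [7];  Q = [1, 2, 4, 5] / [3, 7] / [6]
  Insert 8 (step 8): P = [1, 3, 4, 8] / [2, 5, 9] / [7];  Q = [1, 2, 4, 5] / [3, 7, 8] / [6]
  Insert 6 (step 9): P = [1, 3, 4, 6] / [2, 5, 8] / [7, 9];  Q = [1, 2, 4, 5] / [3, 7, 8] / [6, 9]
Final shape: (4, 3, 2).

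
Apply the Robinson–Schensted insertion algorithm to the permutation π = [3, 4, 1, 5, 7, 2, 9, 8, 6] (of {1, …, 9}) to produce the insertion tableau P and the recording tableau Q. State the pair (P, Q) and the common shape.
P = [1, 2, 5, 6, 8] / [3, 4, 7] / [9];  Q = [1, 2, 4, 5, 7] / [3, 6, 8] / [9];  common shape = (5, 3, 1)

Row-insert the values π_1, π_2, … into P one at a time, bumping the leftmost entry strictly greater than the inserted value down to the next row. The recording tableau Q records, in position (i, j), the step at which that cell was added to P.
  Insert 3 (step 1): P = [3];  Q = [1]
  Insert 4 (step 2): P = [3, 4];  Q = [1, 2]
  Insert 1 (step 3): P = [1, 4] / [3];  Q = [1, 2] / [3]
  Insert 5 (step 4): P = [1, 4, 5] / [3];  Q = [1, 2, 4] / [3]
  Insert 7 (step 5): P = [1, 4, 5, 7] / [3];  Q = [1, 2, 4, 5] / [3]
  Insert 2 (step 6): P = [1, 2, 5, 7] / [3, 4];  Q = [1, 2, 4, 5] / [3, 6]
  Insert 9 (step 7): P = [1, 2, 5, 7, 9] / [3, 4];  Q = [1, 2, 4, 5, 7] / [3, 6]
  Insert 8 (step 8): P = [1, 2, 5, 7, 8] / [3, 4, 9];  Q = [1, 2, 4, 5, 7] / [3, 6, 8]
  Insert 6 (step 9): P = [1, 2, 5, 6, 8] / [3, 4, 7] / [9];  Q = [1, 2, 4, 5, 7] / [3, 6, 8] / [9]
Final shape: (5, 3, 1).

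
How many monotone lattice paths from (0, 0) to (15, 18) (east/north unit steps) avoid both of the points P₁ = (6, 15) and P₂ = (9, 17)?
Number of paths = 1007146870

Inclusion–exclusion. Total paths: C(33, 15) = 1037158320. Through P₁: C(21, 6)·C(12, 9) = 11938080. Through P₂: C(26, 9)·C(7, 6) = 21871850. Since P₁ is strictly southwest of P₂, a monotone path through both must visit P₁ then P₂; paths through both = C(21, 6)·C(5, 3)·C(7, 6) = 3798480. Avoid both = 1037158320 − 11938080 − 21871850 + 3798480 = 1007146870.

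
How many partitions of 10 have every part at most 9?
p(10, parts ≤ 9) = 41

Partitions of 10 with all parts ≤ 9: 9+1, 8+2, 8+1+1, 7+3, 7+2+1, 7+1+1+1, 6+4, 6+3+1, 6+2+2, 6+2+1+1, 6+1+1+1+1, 5+5, 5+4+1, 5+3+2, 5+3+1+1, 5+2+2+1, 5+2+1+1+1, 5+1+1+1+1+1, 4+4+2, 4+4+1+1, 4+3+3, 4+3+2+1, 4+3+1+1+1, 4+2+2+2, 4+2+2+1+1, 4+2+1+1+1+1, 4+1+1+1+1+1+1, 3+3+3+1, 3+3+2+2, 3+3+2+1+1, … (41 total). Count = 41.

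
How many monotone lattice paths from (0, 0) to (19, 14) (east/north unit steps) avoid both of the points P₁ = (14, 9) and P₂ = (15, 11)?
Number of paths = 428266670

Inclusion–exclusion. Total paths: C(33, 19) = 818809200. Through P₁: C(23, 14)·C(10, 5) = 205931880. Through P₂: C(26, 15)·C(7, 4) = 270415600. Since P₁ is strictly southwest of P₂, a monotone path through both must visit P₁ then P₂; paths through both = C(23, 14)·C(3, 1)·C(7, 4) = 85804950. Avoid both = 818809200 − 205931880 − 270415600 + 85804950 = 428266670.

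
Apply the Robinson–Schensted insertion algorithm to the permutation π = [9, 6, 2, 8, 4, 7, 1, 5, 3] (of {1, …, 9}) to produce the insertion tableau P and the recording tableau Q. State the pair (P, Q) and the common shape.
P = [1, 3, 5] / [2, 4] / [6, 7] / [8] / [9];  Q = [1, 4, 6] / [2, 5] / [3, 8] / [7] / [9];  common shape = (3, 2, 2, 1, 1)

Row-insert the values π_1, π_2, … into P one at a time, bumping the leftmost entry strictly greater than the inserted value down to the next row. The recording tableau Q records, in position (i, j), the step at which that cell was added to P.
  Insert 9 (step 1): P = [9];  Q = [1]
  Insert 6 (step 2): P = [6] / [9];  Q = [1] / [2]
  Insert 2 (step 3): P = [2] / [6] / [9];  Q = [1] / [2] / [3]
  Insert 8 (step 4): P = [2, 8] / [6] / [9];  Q = [1, 4] / [2] / [3]
  Insert 4 (step 5): P = [2, 4] / [6, 8] / [9];  Q = [1, 4] / [2, 5] / [3]
  Insert 7 (step 6): P = [2, 4, 7] / [6, 8] / [9];  Q = [1, 4, 6] / [2, 5] / [3]
  Insert 1 (step 7): P = [1, 4, 7] / [2, 8] / [6] / [9];  Q = [1, 4, 6] / [2, 5] / [3] / [7]
  Insert 5 (step 8): P = [1, 4, 5] / [2, 7] / [6, 8] / [9];  Q = [1, 4, 6] / [2, 5] / [3, 8] / [7]
  Insert 3 (step 9): P = [1, 3, 5] / [2, 4] / [6, 7] / [8] / [9];  Q = [1, 4, 6] / [2, 5] / [3, 8] / [7] / [9]
Final shape: (3, 2, 2, 1, 1).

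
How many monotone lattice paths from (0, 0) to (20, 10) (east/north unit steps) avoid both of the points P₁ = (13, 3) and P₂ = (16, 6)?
Number of paths = 23684185

Inclusion–exclusion. Total paths: C(30, 20) = 30045015. Through P₁: C(16, 13)·C(14, 7) = 1921920. Through P₂: C(22, 16)·C(8, 4) = 5222910. Since P₁ is strictly southwest of P₂, a monotone path through both must visit P₁ then P₂; paths through both = C(16, 13)·C(6, 3)·C(8, 4) = 784000. Avoid both = 30045015 − 1921920 − 5222910 + 784000 = 23684185.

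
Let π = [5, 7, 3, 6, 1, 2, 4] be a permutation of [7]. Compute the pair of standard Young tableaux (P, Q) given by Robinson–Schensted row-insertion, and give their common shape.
P = [1, 2, 4] / [3, 6] / [5, 7];  Q = [1, 2, 7] / [3, 4] / [5, 6];  common shape = (3, 2, 2)

Row-insert the values π_1, π_2, … into P one at a time, bumping the leftmost entry strictly greater than the inserted value down to the next row. The recording tableau Q records, in position (i, j), the step at which that cell was added to P.
  Insert 5 (step 1): P = [5];  Q = [1]
  Insert 7 (step 2): P = [5, 7];  Q = [1, 2]
  Insert 3 (step 3): P = [3, 7] / [5];  Q = [1, 2] / [3]
  Insert 6 (step 4): P = [3, 6] / [5, 7];  Q = [1, 2] / [3, 4]
  Insert 1 (step 5): P = [1, 6] / [3, 7] / [5];  Q = [1, 2] / [3, 4] / [5]
  Insert 2 (step 6): P = [1, 2] / [3, 6] / [5, 7];  Q = [1, 2] / [3, 4] / [5, 6]
  Insert 4 (step 7): P = [1, 2, 4] / [3, 6] / [5, 7];  Q = [1, 2, 7] / [3, 4] / [5, 6]
Final shape: (3, 2, 2).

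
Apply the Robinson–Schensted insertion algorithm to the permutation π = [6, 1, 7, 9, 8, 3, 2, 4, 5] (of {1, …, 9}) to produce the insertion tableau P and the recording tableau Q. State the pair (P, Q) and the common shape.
P = [1, 2, 4, 5] / [3, 7, 8] / [6] / [9];  Q = [1, 3, 4, 9] / [2, 5, 8] / [6] / [7];  common shape = (4, 3, 1, 1)

Row-insert the values π_1, π_2, … into P one at a time, bumping the leftmost entry strictly greater than the inserted value down to the next row. The recording tableau Q records, in position (i, j), the step at which that cell was added to P.
  Insert 6 (step 1): P = [6];  Q = [1]
  Insert 1 (step 2): P = [1] / [6];  Q = [1] / [2]
  Insert 7 (step 3): P = [1, 7] / [6];  Q = [1, 3] / [2]
  Insert 9 (step 4): P = [1, 7, 9] / [6];  Q = [1, 3, 4] / [2]
  Insert 8 (step 5): P = [1, 7, 8] / [6, 9];  Q = [1, 3, 4] / [2, 5]
  Insert 3 (step 6): P = [1, 3, 8] / [6, 7] / [9];  Q = [1, 3, 4] / [2, 5] / [6]
  Insert 2 (step 7): P = [1, 2, 8] / [3, 7] / [6] / [9];  Q = [1, 3, 4] / [2, 5] / [6] / [7]
  Insert 4 (step 8): P = [1, 2, 4] / [3, 7, 8] / [6] / [9];  Q = [1, 3, 4] / [2, 5, 8] / [6] / [7]
  Insert 5 (step 9): P = [1, 2, 4, 5] / [3, 7, 8] / [6] / [9];  Q = [1, 3, 4, 9] / [2, 5, 8] / [6] / [7]
Final shape: (4, 3, 1, 1).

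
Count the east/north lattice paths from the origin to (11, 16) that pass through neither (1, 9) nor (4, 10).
Number of paths = 11194339

Inclusion–exclusion. Total paths: C(27, 11) = 13037895. Through P₁: C(10, 1)·C(17, 10) = 194480. Through P₂: C(14, 4)·C(13, 7) = 1717716. Since P₁ is strictly southwest of P₂, a monotone path through both must visit P₁ then P₂; paths through both = C(10, 1)·C(4, 3)·C(13, 7) = 68640. Avoid both = 13037895 − 194480 − 1717716 + 68640 = 11194339.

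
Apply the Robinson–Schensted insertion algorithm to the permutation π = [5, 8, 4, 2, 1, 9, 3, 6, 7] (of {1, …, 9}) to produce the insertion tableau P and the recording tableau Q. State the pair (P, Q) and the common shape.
P = [1, 3, 6, 7] / [2, 8, 9] / [4] / [5];  Q = [1, 2, 6, 9] / [3, 7, 8] / [4] / [5];  common shape = (4, 3, 1, 1)

Row-insert the values π_1, π_2, … into P one at a time, bumping the leftmost entry strictly greater than the inserted value down to the next row. The recording tableau Q records, in position (i, j), the step at which that cell was added to P.
  Insert 5 (step 1): P = [5];  Q = [1]
  Insert 8 (step 2): P = [5, 8];  Q = [1, 2]
  Insert 4 (step 3): P = [4, 8] / [5];  Q = [1, 2] / [3]
  Insert 2 (step 4): P = [2, 8] / [4] / [5];  Q = [1, 2] / [3] / [4]
  Insert 1 (step 5): P = [1, 8] / [2] / [4] / [5];  Q = [1, 2] / [3] / [4] / [5]
  Insert 9 (step 6): P = [1, 8, 9] / [2] / [4] / [5];  Q = [1, 2, 6] / [3] / [4] / [5]
  Insert 3 (step 7): P = [1, 3, 9] / [2, 8] / [4] / [5];  Q = [1, 2, 6] / [3, 7] / [4] / [5]
  Insert 6 (step 8): P = [1, 3, 6] / [2, 8, 9] / [4] / [5];  Q = [1, 2, 6] / [3, 7, 8] / [4] / [5]
  Insert 7 (step 9): P = [1, 3, 6, 7] / [2, 8, 9] / [4] / [5];  Q = [1, 2, 6, 9] / [3, 7, 8] / [4] / [5]
Final shape: (4, 3, 1, 1).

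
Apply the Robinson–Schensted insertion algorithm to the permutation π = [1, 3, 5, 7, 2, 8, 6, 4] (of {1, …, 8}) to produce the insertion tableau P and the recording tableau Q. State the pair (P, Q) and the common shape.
P = [1, 2, 4, 6, 8] / [3, 5] / [7];  Q = [1, 2, 3, 4, 6] / [5, 7] / [8];  common shape = (5, 2, 1)

Row-insert the values π_1, π_2, … into P one at a time, bumping the leftmost entry strictly greater than the inserted value down to the next row. The recording tableau Q records, in position (i, j), the step at which that cell was added to P.
  Insert 1 (step 1): P = [1];  Q = [1]
  Insert 3 (step 2): P = [1, 3];  Q = [1, 2]
  Insert 5 (step 3): P = [1, 3, 5];  Q = [1, 2, 3]
  Insert 7 (step 4): P = [1, 3, 5, 7];  Q = [1, 2, 3, 4]
  Insert 2 (step 5): P = [1, 2, 5, 7] / [3];  Q = [1, 2, 3, 4] / [5]
  Insert 8 (step 6): P = [1, 2, 5, 7, 8] / [3];  Q = [1, 2, 3, 4, 6] / [5]
  Insert 6 (step 7): P = [1, 2, 5, 6, 8] / [3, 7];  Q = [1, 2, 3, 4, 6] / [5, 7]
  Insert 4 (step 8): P = [1, 2, 4, 6, 8] / [3, 5] / [7];  Q = [1, 2, 3, 4, 6] / [5, 7] / [8]
Final shape: (5, 2, 1).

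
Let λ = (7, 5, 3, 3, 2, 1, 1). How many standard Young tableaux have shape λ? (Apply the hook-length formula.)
# SYT of shape (7, 5, 3, 3, 2, 1, 1) = 4786573176

Hook-length formula: f^λ = n! / Π hook(c), product over all cells c of the Young diagram. For λ = (7, 5, 3, 3, 2, 1, 1), n = 22 boxes. Hook lengths by row (left-to-right, top-to-bottom): [13, 10, 8, 5, 4, 2, 1]; [10, 7, 5, 2, 1]; [7, 4, 2]; [6, 3, 1]; [4, 1]; [2]; [1]. Product of hooks = 234823680000. So f^λ = 22! / 234823680000 = 1124000727777607680000 / 234823680000 = 4786573176.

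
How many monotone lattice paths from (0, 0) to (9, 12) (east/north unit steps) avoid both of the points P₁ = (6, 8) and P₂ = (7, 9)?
Number of paths = 134485

Inclusion–exclusion. Total paths: C(21, 9) = 293930. Through P₁: C(14, 6)·C(7, 3) = 105105. Through P₂: C(16, 7)·C(5, 2) = 114400. Since P₁ is strictly southwest of P₂, a monotone path through both must visit P₁ then P₂; paths through both = C(14, 6)·C(2, 1)·C(5, 2) = 60060. Avoid both = 293930 − 105105 − 114400 + 60060 = 134485.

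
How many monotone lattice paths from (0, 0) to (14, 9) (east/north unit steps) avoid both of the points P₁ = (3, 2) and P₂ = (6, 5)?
Number of paths = 369260

Inclusion–exclusion. Total paths: C(23, 14) = 817190. Through P₁: C(5, 3)·C(18, 11) = 318240. Through P₂: C(11, 6)·C(12, 8) = 228690. Since P₁ is strictly southwest of P₂, a monotone path through both must visit P₁ then P₂; paths through both = C(5, 3)·C(6, 3)·C(12, 8) = 99000. Avoid both = 817190 − 318240 − 228690 + 99000 = 369260.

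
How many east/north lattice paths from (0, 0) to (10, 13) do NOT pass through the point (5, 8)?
Number of paths = 819742

Total paths from (0, 0) to (10, 13): C(23, 10) = 1144066. Paths through (5, 8): (paths (0, 0) → (5, 8)) × (paths (5, 8) → (10, 13)) = C(13, 5) · C(10, 5) = 1287 · 252 = 324324. Avoidance count = 1144066 − 324324 = 819742.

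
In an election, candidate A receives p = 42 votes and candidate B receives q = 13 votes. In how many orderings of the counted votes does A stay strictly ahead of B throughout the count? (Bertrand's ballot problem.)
Strict-lead orderings = 765169213410

Total orderings of the 55 votes with 42 for A: C(55, 42) = 1451182990950. By the Bertrand ballot formula (Cycle Lemma / reflection principle), the number of orderings in which A is strictly ahead of B throughout is (p − q)/(p + q) · C(p + q, p) = (42 − 13)/(42 + 13) · 1451182990950 = 765169213410.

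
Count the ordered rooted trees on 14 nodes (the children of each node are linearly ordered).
C_13 = 742900

These ordered rooted trees are counted by the Catalan number C_n = (1/(n + 1)) · C(2n, n). For n = 13: C_13 = (1/14) · C(26, 13) = 10400600/14 = 742900.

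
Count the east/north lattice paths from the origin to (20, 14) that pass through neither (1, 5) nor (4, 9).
Number of paths = 1340257995

Inclusion–exclusion. Total paths: C(34, 20) = 1391975640. Through P₁: C(6, 1)·C(28, 19) = 41441400. Through P₂: C(13, 4)·C(21, 16) = 14549535. Since P₁ is strictly southwest of P₂, a monotone path through both must visit P₁ then P₂; paths through both = C(6, 1)·C(7, 3)·C(21, 16) = 4273290. Avoid both = 1391975640 − 41441400 − 14549535 + 4273290 = 1340257995.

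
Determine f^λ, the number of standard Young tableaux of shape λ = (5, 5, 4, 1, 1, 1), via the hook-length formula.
# SYT of shape (5, 5, 4, 1, 1, 1) = 1089088

Hook-length formula: f^λ = n! / Π hook(c), product over all cells c of the Young diagram. For λ = (5, 5, 4, 1, 1, 1), n = 17 boxes. Hook lengths by row (left-to-right, top-to-bottom): [10, 6, 5, 4, 2]; [9, 5, 4, 3, 1]; [7, 3, 2, 1]; [3]; [2]; [1]. Product of hooks = 326592000. So f^λ = 17! / 326592000 = 355687428096000 / 326592000 = 1089088.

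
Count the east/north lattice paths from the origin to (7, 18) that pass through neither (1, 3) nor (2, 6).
Number of paths = 189388

Inclusion–exclusion. Total paths: C(25, 7) = 480700. Through P₁: C(4, 1)·C(21, 6) = 217056. Through P₂: C(8, 2)·C(17, 5) = 173264. Since P₁ is strictly southwest of P₂, a monotone path through both must visit P₁ then P₂; paths through both = C(4, 1)·C(4, 1)·C(17, 5) = 99008. Avoid both = 480700 − 217056 − 173264 + 99008 = 189388.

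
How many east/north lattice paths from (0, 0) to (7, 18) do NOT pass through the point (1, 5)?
Number of paths = 317908

Total paths from (0, 0) to (7, 18): C(25, 7) = 480700. Paths through (1, 5): (paths (0, 0) → (1, 5)) × (paths (1, 5) → (7, 18)) = C(6, 1) · C(19, 6) = 6 · 27132 = 162792. Avoidance count = 480700 − 162792 = 317908.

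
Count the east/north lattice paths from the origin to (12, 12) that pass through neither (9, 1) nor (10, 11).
Number of paths = 1642698

Inclusion–exclusion. Total paths: C(24, 12) = 2704156. Through P₁: C(10, 9)·C(14, 3) = 3640. Through P₂: C(21, 10)·C(3, 2) = 1058148. Since P₁ is strictly southwest of P₂, a monotone path through both must visit P₁ then P₂; paths through both = C(10, 9)·C(11, 1)·C(3, 2) = 330. Avoid both = 2704156 − 3640 − 1058148 + 330 = 1642698.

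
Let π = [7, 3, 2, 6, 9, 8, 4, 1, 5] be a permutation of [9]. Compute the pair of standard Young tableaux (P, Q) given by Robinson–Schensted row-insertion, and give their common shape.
P = [1, 4, 5] / [2, 6, 8] / [3, 9] / [7];  Q = [1, 4, 5] / [2, 6, 9] / [3, 7] / [8];  common shape = (3, 3, 2, 1)

Row-insert the values π_1, π_2, … into P one at a time, bumping the leftmost entry strictly greater than the inserted value down to the next row. The recording tableau Q records, in position (i, j), the step at which that cell was added to P.
  Insert 7 (step 1): P = [7];  Q = [1]
  Insert 3 (step 2): P = [3] / [7];  Q = [1] / [2]
  Insert 2 (step 3): P = [2] / [3] / [7];  Q = [1] / [2] / [3]
  Insert 6 (step 4): P = [2, 6] / [3] / [7];  Q = [1, 4] / [2] / [3]
  Insert 9 (step 5): P = [2, 6, 9] / [3] / [7];  Q = [1, 4, 5] / [2] / [3]
  Insert 8 (step 6): P = [2, 6, 8] / [3, 9] / [7];  Q = [1, 4, 5] / [2, 6] / [3]
  Insert 4 (step 7): P = [2, 4, 8] / [3, 6] / [7, 9];  Q = [1, 4, 5] / [2, 6] / [3, 7]
  Insert 1 (step 8): P = [1, 4, 8] / [2, 6] / [3, 9] / [7];  Q = [1, 4, 5] / [2, 6] / [3, 7] / [8]
  Insert 5 (step 9): P = [1, 4, 5] / [2, 6, 8] / [3, 9] / [7];  Q = [1, 4, 5] / [2, 6, 9] / [3, 7] / [8]
Final shape: (3, 3, 2, 1).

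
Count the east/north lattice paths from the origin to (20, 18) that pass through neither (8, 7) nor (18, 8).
Number of paths = 24778940340

Inclusion–exclusion. Total paths: C(38, 20) = 33578000610. Through P₁: C(15, 8)·C(23, 12) = 8700621930. Through P₂: C(26, 18)·C(12, 2) = 103110150. Since P₁ is strictly southwest of P₂, a monotone path through both must visit P₁ then P₂; paths through both = C(15, 8)·C(11, 10)·C(12, 2) = 4671810. Avoid both = 33578000610 − 8700621930 − 103110150 + 4671810 = 24778940340.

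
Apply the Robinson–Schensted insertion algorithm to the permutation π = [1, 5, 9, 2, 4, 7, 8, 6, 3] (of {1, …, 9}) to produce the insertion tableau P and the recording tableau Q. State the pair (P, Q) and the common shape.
P = [1, 2, 3, 6, 8] / [4, 7] / [5] / [9];  Q = [1, 2, 3, 6, 7] / [4, 5] / [8] / [9];  common shape = (5, 2, 1, 1)

Row-insert the values π_1, π_2, … into P one at a time, bumping the leftmost entry strictly greater than the inserted value down to the next row. The recording tableau Q records, in position (i, j), the step at which that cell was added to P.
  Insert 1 (step 1): P = [1];  Q = [1]
  Insert 5 (step 2): P = [1, 5];  Q = [1, 2]
  Insert 9 (step 3): P = [1, 5, 9];  Q = [1, 2, 3]
  Insert 2 (step 4): P = [1, 2, 9] / [5];  Q = [1, 2, 3] / [4]
  Insert 4 (step 5): P = [1, 2, 4] / [5, 9];  Q = [1, 2, 3] / [4, 5]
  Insert 7 (step 6): P = [1, 2, 4, 7] / [5, 9];  Q = [1, 2, 3, 6] / [4, 5]
  Insert 8 (step 7): P = [1, 2, 4, 7, 8] / [5, 9];  Q = [1, 2, 3, 6, 7] / [4, 5]
  Insert 6 (step 8): P = [1, 2, 4, 6, 8] / [5, 7] / [9];  Q = [1, 2, 3, 6, 7] / [4, 5] / [8]
  Insert 3 (step 9): P = [1, 2, 3, 6, 8] / [4, 7] / [5] / [9];  Q = [1, 2, 3, 6, 7] / [4, 5] / [8] / [9]
Final shape: (5, 2, 1, 1).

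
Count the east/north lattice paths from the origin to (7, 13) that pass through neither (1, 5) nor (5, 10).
Number of paths = 37032

Inclusion–exclusion. Total paths: C(20, 7) = 77520. Through P₁: C(6, 1)·C(14, 6) = 18018. Through P₂: C(15, 5)·C(5, 2) = 30030. Since P₁ is strictly southwest of P₂, a monotone path through both must visit P₁ then P₂; paths through both = C(6, 1)·C(9, 4)·C(5, 2) = 7560. Avoid both = 77520 − 18018 − 30030 + 7560 = 37032.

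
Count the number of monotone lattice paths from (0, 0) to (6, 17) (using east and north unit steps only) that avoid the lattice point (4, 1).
Number of paths = 100182

Total paths from (0, 0) to (6, 17): C(23, 6) = 100947. Paths through (4, 1): (paths (0, 0) → (4, 1)) × (paths (4, 1) → (6, 17)) = C(5, 4) · C(18, 2) = 5 · 153 = 765. Avoidance count = 100947 − 765 = 100182.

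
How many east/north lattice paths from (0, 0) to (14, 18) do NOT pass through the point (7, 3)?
Number of paths = 450970320

Total paths from (0, 0) to (14, 18): C(32, 14) = 471435600. Paths through (7, 3): (paths (0, 0) → (7, 3)) × (paths (7, 3) → (14, 18)) = C(10, 7) · C(22, 7) = 120 · 170544 = 20465280. Avoidance count = 471435600 − 20465280 = 450970320.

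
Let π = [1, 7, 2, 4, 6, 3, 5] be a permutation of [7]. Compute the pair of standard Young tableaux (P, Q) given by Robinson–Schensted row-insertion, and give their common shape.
P = [1, 2, 3, 5] / [4, 6] / [7];  Q = [1, 2, 4, 5] / [3, 7] / [6];  common shape = (4, 2, 1)

Row-insert the values π_1, π_2, … into P one at a time, bumping the leftmost entry strictly greater than the inserted value down to the next row. The recording tableau Q records, in position (i, j), the step at which that cell was added to P.
  Insert 1 (step 1): P = [1];  Q = [1]
  Insert 7 (step 2): P = [1, 7];  Q = [1, 2]
  Insert 2 (step 3): P = [1, 2] / [7];  Q = [1, 2] / [3]
  Insert 4 (step 4): P = [1, 2, 4] / [7];  Q = [1, 2, 4] / [3]
  Insert 6 (step 5): P = [1, 2, 4, 6] / [7];  Q = [1, 2, 4, 5] / [3]
  Insert 3 (step 6): P = [1, 2, 3, 6] / [4] / [7];  Q = [1, 2, 4, 5] / [3] / [6]
  Insert 5 (step 7): P = [1, 2, 3, 5] / [4, 6] / [7];  Q = [1, 2, 4, 5] / [3, 7] / [6]
Final shape: (4, 2, 1).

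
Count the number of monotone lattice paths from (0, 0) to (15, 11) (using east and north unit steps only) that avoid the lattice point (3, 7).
Number of paths = 7507760

Total paths from (0, 0) to (15, 11): C(26, 15) = 7726160. Paths through (3, 7): (paths (0, 0) → (3, 7)) × (paths (3, 7) → (15, 11)) = C(10, 3) · C(16, 12) = 120 · 1820 = 218400. Avoidance count = 7726160 − 218400 = 7507760.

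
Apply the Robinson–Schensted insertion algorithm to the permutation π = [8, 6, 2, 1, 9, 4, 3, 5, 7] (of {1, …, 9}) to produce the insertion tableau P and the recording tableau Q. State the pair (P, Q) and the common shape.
P = [1, 3, 5, 7] / [2, 4] / [6, 9] / [8];  Q = [1, 5, 8, 9] / [2, 6] / [3, 7] / [4];  common shape = (4, 2, 2, 1)

Row-insert the values π_1, π_2, … into P one at a time, bumping the leftmost entry strictly greater than the inserted value down to the next row. The recording tableau Q records, in position (i, j), the step at which that cell was added to P.
  Insert 8 (step 1): P = [8];  Q = [1]
  Insert 6 (step 2): P = [6] / [8];  Q = [1] / [2]
  Insert 2 (step 3): P = [2] / [6] / [8];  Q = [1] / [2] / [3]
  Insert 1 (step 4): P = [1] / [2] / [6] / [8];  Q = [1] / [2] / [3] / [4]
  Insert 9 (step 5): P = [1, 9] / [2] / [6] / [8];  Q = [1, 5] / [2] / [3] / [4]
  Insert 4 (step 6): P = [1, 4] / [2, 9] / [6] / [8];  Q = [1, 5] / [2, 6] / [3] / [4]
  Insert 3 (step 7): P = [1, 3] / [2, 4] / [6, 9] / [8];  Q = [1, 5] / [2, 6] / [3, 7] / [4]
  Insert 5 (step 8): P = [1, 3, 5] / [2, 4] / [6, 9] / [8];  Q = [1, 5, 8] / [2, 6] / [3, 7] / [4]
  Insert 7 (step 9): P = [1, 3, 5, 7] / [2, 4] / [6, 9] / [8];  Q = [1, 5, 8, 9] / [2, 6] / [3, 7] / [4]
Final shape: (4, 2, 2, 1).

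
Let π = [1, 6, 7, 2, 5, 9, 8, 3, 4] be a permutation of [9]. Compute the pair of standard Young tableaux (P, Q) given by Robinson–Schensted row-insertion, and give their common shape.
P = [1, 2, 3, 4] / [5, 7, 8] / [6, 9];  Q = [1, 2, 3, 6] / [4, 5, 7] / [8, 9];  common shape = (4, 3, 2)

Row-insert the values π_1, π_2, … into P one at a time, bumping the leftmost entry strictly greater than the inserted value down to the next row. The recording tableau Q records, in position (i, j), the step at which that cell was added to P.
  Insert 1 (step 1): P = [1];  Q = [1]
  Insert 6 (step 2): P = [1, 6];  Q = [1, 2]
  Insert 7 (step 3): P = [1, 6, 7];  Q = [1, 2, 3]
  Insert 2 (step 4): P = [1, 2, 7] / [6];  Q = [1, 2, 3] / [4]
  Insert 5 (step 5): P = [1, 2, 5] / [6, 7];  Q = [1, 2, 3] / [4, 5]
  Insert 9 (step 6): P = [1, 2, 5, 9] / [6, 7];  Q = [1, 2, 3, 6] / [4, 5]
  Insert 8 (step 7): P = [1, 2, 5, 8] / [6, 7, 9];  Q = [1, 2, 3, 6] / [4, 5, 7]
  Insert 3 (step 8): P = [1, 2, 3, 8] / [5, 7, 9] / [6];  Q = [1, 2, 3, 6] / [4, 5, 7] / [8]
  Insert 4 (step 9): P = [1, 2, 3, 4] / [5, 7, 8] / [6, 9];  Q = [1, 2, 3, 6] / [4, 5, 7] / [8, 9]
Final shape: (4, 3, 2).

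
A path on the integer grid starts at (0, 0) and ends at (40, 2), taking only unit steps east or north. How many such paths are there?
Number of paths = 861

A monotone lattice path from (0, 0) to (40, 2) consists of 40 east steps and 2 north steps in some order, so it is determined by which 40 of the 42 steps are east. The count is C(42, 40) = 861.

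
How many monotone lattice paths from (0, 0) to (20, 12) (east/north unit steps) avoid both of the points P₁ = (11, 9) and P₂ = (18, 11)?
Number of paths = 103189450

Inclusion–exclusion. Total paths: C(32, 20) = 225792840. Through P₁: C(20, 11)·C(12, 9) = 36951200. Through P₂: C(29, 18)·C(3, 2) = 103791870. Since P₁ is strictly southwest of P₂, a monotone path through both must visit P₁ then P₂; paths through both = C(20, 11)·C(9, 7)·C(3, 2) = 18139680. Avoid both = 225792840 − 36951200 − 103791870 + 18139680 = 103189450.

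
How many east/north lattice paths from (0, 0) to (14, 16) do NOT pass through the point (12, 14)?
Number of paths = 87476475

Total paths from (0, 0) to (14, 16): C(30, 14) = 145422675. Paths through (12, 14): (paths (0, 0) → (12, 14)) × (paths (12, 14) → (14, 16)) = C(26, 12) · C(4, 2) = 9657700 · 6 = 57946200. Avoidance count = 145422675 − 57946200 = 87476475.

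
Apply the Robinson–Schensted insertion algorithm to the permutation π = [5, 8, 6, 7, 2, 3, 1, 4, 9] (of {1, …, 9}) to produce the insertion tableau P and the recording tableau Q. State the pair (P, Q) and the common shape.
P = [1, 3, 4, 9] / [2, 6, 7] / [5] / [8];  Q = [1, 2, 4, 9] / [3, 6, 8] / [5] / [7];  common shape = (4, 3, 1, 1)

Row-insert the values π_1, π_2, … into P one at a time, bumping the leftmost entry strictly greater than the inserted value down to the next row. The recording tableau Q records, in position (i, j), the step at which that cell was added to P.
  Insert 5 (step 1): P = [5];  Q = [1]
  Insert 8 (step 2): P = [5, 8];  Q = [1, 2]
  Insert 6 (step 3): P = [5, 6] / [8];  Q = [1, 2] / [3]
  Insert 7 (step 4): P = [5, 6, 7] / [8];  Q = [1, 2, 4] / [3]
  Insert 2 (step 5): P = [2, 6, 7] / [5] / [8];  Q = [1, 2, 4] / [3] / [5]
  Insert 3 (step 6): P = [2, 3, 7] / [5, 6] / [8];  Q = [1, 2, 4] / [3, 6] / [5]
  Insert 1 (step 7): P = [1, 3, 7] / [2, 6] / [5] / [8];  Q = [1, 2, 4] / [3, 6] / [5] / [7]
  Insert 4 (step 8): P = [1, 3, 4] / [2, 6, 7] / [5] / [8];  Q = [1, 2, 4] / [3, 6, 8] / [5] / [7]
  Insert 9 (step 9): P = [1, 3, 4, 9] / [2, 6, 7] / [5] / [8];  Q = [1, 2, 4, 9] / [3, 6, 8] / [5] / [7]
Final shape: (4, 3, 1, 1).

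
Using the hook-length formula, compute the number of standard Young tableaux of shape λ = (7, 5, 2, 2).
# SYT of shape (7, 5, 2, 2) = 320320

Hook-length formula: f^λ = n! / Π hook(c), product over all cells c of the Young diagram. For λ = (7, 5, 2, 2), n = 16 boxes. Hook lengths by row (left-to-right, top-to-bottom): [10, 9, 6, 5, 4, 2, 1]; [7, 6, 3, 2, 1]; [3, 2]; [2, 1]. Product of hooks = 65318400. So f^λ = 16! / 65318400 = 20922789888000 / 65318400 = 320320.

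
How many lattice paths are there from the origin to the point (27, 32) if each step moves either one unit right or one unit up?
Number of paths = 48402641245296107

A monotone lattice path from (0, 0) to (27, 32) consists of 27 east steps and 32 north steps in some order, so it is determined by which 27 of the 59 steps are east. The count is C(59, 27) = 48402641245296107.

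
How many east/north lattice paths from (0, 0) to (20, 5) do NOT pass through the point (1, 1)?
Number of paths = 35420

Total paths from (0, 0) to (20, 5): C(25, 20) = 53130. Paths through (1, 1): (paths (0, 0) → (1, 1)) × (paths (1, 1) → (20, 5)) = C(2, 1) · C(23, 19) = 2 · 8855 = 17710. Avoidance count = 53130 − 17710 = 35420.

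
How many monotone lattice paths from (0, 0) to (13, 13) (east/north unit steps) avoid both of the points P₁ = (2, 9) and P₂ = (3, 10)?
Number of paths = 10275189

Inclusion–exclusion. Total paths: C(26, 13) = 10400600. Through P₁: C(11, 2)·C(15, 11) = 75075. Through P₂: C(13, 3)·C(13, 10) = 81796. Since P₁ is strictly southwest of P₂, a monotone path through both must visit P₁ then P₂; paths through both = C(11, 2)·C(2, 1)·C(13, 10) = 31460. Avoid both = 10400600 − 75075 − 81796 + 31460 = 10275189.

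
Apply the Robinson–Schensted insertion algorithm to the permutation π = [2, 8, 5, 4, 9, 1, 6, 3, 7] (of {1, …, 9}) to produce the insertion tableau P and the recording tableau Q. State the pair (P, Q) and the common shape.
P = [1, 3, 6, 7] / [2, 4] / [5, 9] / [8];  Q = [1, 2, 5, 9] / [3, 7] / [4, 8] / [6];  common shape = (4, 2, 2, 1)

Row-insert the values π_1, π_2, … into P one at a time, bumping the leftmost entry strictly greater than the inserted value down to the next row. The recording tableau Q records, in position (i, j), the step at which that cell was added to P.
  Insert 2 (step 1): P = [2];  Q = [1]
  Insert 8 (step 2): P = [2, 8];  Q = [1, 2]
  Insert 5 (step 3): P = [2, 5] / [8];  Q = [1, 2] / [3]
  Insert 4 (step 4): P = [2, 4] / [5] / [8];  Q = [1, 2] / [3] / [4]
  Insert 9 (step 5): P = [2, 4, 9] / [5] / [8];  Q = [1, 2, 5] / [3] / [4]
  Insert 1 (step 6): P = [1, 4, 9] / [2] / [5] / [8];  Q = [1, 2, 5] / [3] / [4] / [6]
  Insert 6 (step 7): P = [1, 4, 6] / [2, 9] / [5] / [8];  Q = [1, 2, 5] / [3, 7] / [4] / [6]
  Insert 3 (step 8): P = [1, 3, 6] / [2, 4] / [5, 9] / [8];  Q = [1, 2, 5] / [3, 7] / [4, 8] / [6]
  Insert 7 (step 9): P = [1, 3, 6, 7] / [2, 4] / [5, 9] / [8];  Q = [1, 2, 5, 9] / [3, 7] / [4, 8] / [6]
Final shape: (4, 2, 2, 1).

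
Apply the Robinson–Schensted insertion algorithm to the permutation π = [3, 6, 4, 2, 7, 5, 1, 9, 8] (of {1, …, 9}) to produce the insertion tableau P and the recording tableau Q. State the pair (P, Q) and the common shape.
P = [1, 4, 5, 8] / [2, 7, 9] / [3] / [6];  Q = [1, 2, 5, 8] / [3, 6, 9] / [4] / [7];  common shape = (4, 3, 1, 1)

Row-insert the values π_1, π_2, … into P one at a time, bumping the leftmost entry strictly greater than the inserted value down to the next row. The recording tableau Q records, in position (i, j), the step at which that cell was added to P.
  Insert 3 (step 1): P = [3];  Q = [1]
  Insert 6 (step 2): P = [3, 6];  Q = [1, 2]
  Insert 4 (step 3): P = [3, 4] / [6];  Q = [1, 2] / [3]
  Insert 2 (step 4): P = [2, 4] / [3] / [6];  Q = [1, 2] / [3] / [4]
  Insert 7 (step 5): P = [2, 4, 7] / [3] / [6];  Q = [1, 2, 5] / [3] / [4]
  Insert 5 (step 6): P = [2, 4, 5] / [3, 7] / [6];  Q = [1, 2, 5] / [3, 6] / [4]
  Insert 1 (step 7): P = [1, 4, 5] / [2, 7] / [3] / [6];  Q = [1, 2, 5] / [3, 6] / [4] / [7]
  Insert 9 (step 8): P = [1, 4, 5, 9] / [2, 7] / [3] / [6];  Q = [1, 2, 5, 8] / [3, 6] / [4] / [7]
  Insert 8 (step 9): P = [1, 4, 5, 8] / [2, 7, 9] / [3] / [6];  Q = [1, 2, 5, 8] / [3, 6, 9] / [4] / [7]
Final shape: (4, 3, 1, 1).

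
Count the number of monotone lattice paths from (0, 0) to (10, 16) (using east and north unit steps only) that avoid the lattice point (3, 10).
Number of paths = 4820959

Total paths from (0, 0) to (10, 16): C(26, 10) = 5311735. Paths through (3, 10): (paths (0, 0) → (3, 10)) × (paths (3, 10) → (10, 16)) = C(13, 3) · C(13, 7) = 286 · 1716 = 490776. Avoidance count = 5311735 − 490776 = 4820959.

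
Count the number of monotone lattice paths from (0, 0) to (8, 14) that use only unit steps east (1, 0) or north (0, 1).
Number of paths = 319770

A monotone lattice path from (0, 0) to (8, 14) consists of 8 east steps and 14 north steps in some order, so it is determined by which 8 of the 22 steps are east. The count is C(22, 8) = 319770.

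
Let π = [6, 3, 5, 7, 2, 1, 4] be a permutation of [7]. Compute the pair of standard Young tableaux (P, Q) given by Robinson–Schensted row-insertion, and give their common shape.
P = [1, 4, 7] / [2, 5] / [3] / [6];  Q = [1, 3, 4] / [2, 7] / [5] / [6];  common shape = (3, 2, 1, 1)

Row-insert the values π_1, π_2, … into P one at a time, bumping the leftmost entry strictly greater than the inserted value down to the next row. The recording tableau Q records, in position (i, j), the step at which that cell was added to P.
  Insert 6 (step 1): P = [6];  Q = [1]
  Insert 3 (step 2): P = [3] / [6];  Q = [1] / [2]
  Insert 5 (step 3): P = [3, 5] / [6];  Q = [1, 3] / [2]
  Insert 7 (step 4): P = [3, 5, 7] / [6];  Q = [1, 3, 4] / [2]
  Insert 2 (step 5): P = [2, 5, 7] / [3] / [6];  Q = [1, 3, 4] / [2] / [5]
  Insert 1 (step 6): P = [1, 5, 7] / [2] / [3] / [6];  Q = [1, 3, 4] / [2] / [5] / [6]
  Insert 4 (step 7): P = [1, 4, 7] / [2, 5] / [3] / [6];  Q = [1, 3, 4] / [2, 7] / [5] / [6]
Final shape: (3, 2, 1, 1).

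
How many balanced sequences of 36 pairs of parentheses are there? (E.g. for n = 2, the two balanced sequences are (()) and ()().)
C_36 = 11959798385860453492

These balanced parentheses are counted by the Catalan number C_n = (1/(n + 1)) · C(2n, n). For n = 36: C_36 = (1/37) · C(72, 36) = 442512540276836779204/37 = 11959798385860453492.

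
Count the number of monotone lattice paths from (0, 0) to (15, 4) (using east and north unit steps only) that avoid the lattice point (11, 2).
Number of paths = 2706

Total paths from (0, 0) to (15, 4): C(19, 15) = 3876. Paths through (11, 2): (paths (0, 0) → (11, 2)) × (paths (11, 2) → (15, 4)) = C(13, 11) · C(6, 4) = 78 · 15 = 1170. Avoidance count = 3876 − 1170 = 2706.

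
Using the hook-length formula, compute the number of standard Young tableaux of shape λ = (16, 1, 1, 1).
# SYT of shape (16, 1, 1, 1) = 816

Hook-length formula: f^λ = n! / Π hook(c), product over all cells c of the Young diagram. For λ = (16, 1, 1, 1), n = 19 boxes. Hook lengths by row (left-to-right, top-to-bottom): [19, 15, 14, 13, 12, 11, 10, 9, 8, 7, 6, 5, 4, 3, 2, 1]; [3]; [2]; [1]. Product of hooks = 149074877952000. So f^λ = 19! / 149074877952000 = 121645100408832000 / 149074877952000 = 816.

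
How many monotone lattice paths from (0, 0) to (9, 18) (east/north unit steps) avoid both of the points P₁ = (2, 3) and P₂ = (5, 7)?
Number of paths = 2378055

Inclusion–exclusion. Total paths: C(27, 9) = 4686825. Through P₁: C(5, 2)·C(22, 7) = 1705440. Through P₂: C(12, 5)·C(15, 4) = 1081080. Since P₁ is strictly southwest of P₂, a monotone path through both must visit P₁ then P₂; paths through both = C(5, 2)·C(7, 3)·C(15, 4) = 477750. Avoid both = 4686825 − 1705440 − 1081080 + 477750 = 2378055.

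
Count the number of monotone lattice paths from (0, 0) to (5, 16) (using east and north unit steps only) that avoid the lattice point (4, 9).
Number of paths = 14629

Total paths from (0, 0) to (5, 16): C(21, 5) = 20349. Paths through (4, 9): (paths (0, 0) → (4, 9)) × (paths (4, 9) → (5, 16)) = C(13, 4) · C(8, 1) = 715 · 8 = 5720. Avoidance count = 20349 − 5720 = 14629.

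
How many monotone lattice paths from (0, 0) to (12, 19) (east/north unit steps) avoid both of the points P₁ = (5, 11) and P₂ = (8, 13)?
Number of paths = 79452345

Inclusion–exclusion. Total paths: C(31, 12) = 141120525. Through P₁: C(16, 5)·C(15, 7) = 28108080. Through P₂: C(21, 8)·C(10, 4) = 42732900. Since P₁ is strictly southwest of P₂, a monotone path through both must visit P₁ then P₂; paths through both = C(16, 5)·C(5, 3)·C(10, 4) = 9172800. Avoid both = 141120525 − 28108080 − 42732900 + 9172800 = 79452345.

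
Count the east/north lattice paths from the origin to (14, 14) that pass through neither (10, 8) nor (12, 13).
Number of paths = 18083274

Inclusion–exclusion. Total paths: C(28, 14) = 40116600. Through P₁: C(18, 10)·C(10, 4) = 9189180. Through P₂: C(25, 12)·C(3, 2) = 15600900. Since P₁ is strictly southwest of P₂, a monotone path through both must visit P₁ then P₂; paths through both = C(18, 10)·C(7, 2)·C(3, 2) = 2756754. Avoid both = 40116600 − 9189180 − 15600900 + 2756754 = 18083274.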